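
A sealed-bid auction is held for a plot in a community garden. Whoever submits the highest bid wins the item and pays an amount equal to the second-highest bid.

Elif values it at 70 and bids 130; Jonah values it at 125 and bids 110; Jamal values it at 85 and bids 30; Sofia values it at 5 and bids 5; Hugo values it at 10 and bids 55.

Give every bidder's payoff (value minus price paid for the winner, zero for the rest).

Ranking the bids: Elif 130 > Jonah 110 > Hugo 55 > Jamal 30 > Sofia 5.
Elif has the top bid and wins; the price is the second-highest bid, 110.
Elif's payoff = 70 − 110 = -40. All other bidders lose, so their payoff is 0.

Payoffs: Elif -40, Jonah 0, Jamal 0, Sofia 0, Hugo 0.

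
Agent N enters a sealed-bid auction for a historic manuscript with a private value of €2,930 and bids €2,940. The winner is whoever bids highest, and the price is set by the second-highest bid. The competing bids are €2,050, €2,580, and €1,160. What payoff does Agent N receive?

Payoff = €350.

Highest competing bid: €2,580.
Agent N's bid €2,940 is the highest overall, so Agent N wins and pays the second-highest bid, €2,580.
Payoff = value − price = €2,930 − €2,580 = €350.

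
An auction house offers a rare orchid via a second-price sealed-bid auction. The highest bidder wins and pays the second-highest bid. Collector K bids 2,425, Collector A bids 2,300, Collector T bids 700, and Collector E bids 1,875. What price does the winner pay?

The winner pays 2,300.

Ranking the bids: Collector K 2,425 > Collector A 2,300 > Collector E 1,875 > Collector T 700.
Collector K has the highest bid, so Collector K wins.
The second-highest bid is 2,300, so that is what Collector K pays.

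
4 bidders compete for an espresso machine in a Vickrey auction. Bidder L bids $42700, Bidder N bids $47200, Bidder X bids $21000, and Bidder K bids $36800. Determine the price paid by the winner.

Ordered from highest: Bidder N $47200, then Bidder L $42700, then Bidder K $36800, then Bidder X $21000.
Bidder N has the highest bid, so Bidder N wins.
The second-highest bid is $42700, so that is what Bidder N pays.

$42700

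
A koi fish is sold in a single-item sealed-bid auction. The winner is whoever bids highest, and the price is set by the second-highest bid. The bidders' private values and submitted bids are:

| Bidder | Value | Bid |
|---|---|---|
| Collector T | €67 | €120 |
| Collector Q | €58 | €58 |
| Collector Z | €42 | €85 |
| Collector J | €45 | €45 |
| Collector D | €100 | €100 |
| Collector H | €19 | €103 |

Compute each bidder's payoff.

Ordered from highest: Collector T €120; Collector H €103; Collector D €100; Collector Z €85; Collector Q €58; Collector J €45.
Collector T has the top bid and wins; the price is the second-highest bid, €103.
Collector T's payoff = €67 − €103 = -€36. All other bidders lose, so their payoff is 0.

Collector T -€36, Collector Q €0, Collector Z €0, Collector J €0, Collector D €0, Collector H €0.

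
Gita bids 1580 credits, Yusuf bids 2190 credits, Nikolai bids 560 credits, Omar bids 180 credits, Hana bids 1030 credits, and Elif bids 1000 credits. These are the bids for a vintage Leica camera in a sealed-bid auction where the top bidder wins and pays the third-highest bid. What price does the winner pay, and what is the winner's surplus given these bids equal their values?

The winner pays 1030 credits for a surplus of 1160 credits.

Ordered from highest: Yusuf 2190 credits > Gita 1580 credits > Hana 1030 credits > Elif 1000 credits > Nikolai 560 credits > Omar 180 credits.
Yusuf is the highest bidder, so Yusuf wins.
Under the third-price rule, the price is the third-highest bid: 1030 credits.
Surplus = 2190 credits − 1030 credits = 1160 credits.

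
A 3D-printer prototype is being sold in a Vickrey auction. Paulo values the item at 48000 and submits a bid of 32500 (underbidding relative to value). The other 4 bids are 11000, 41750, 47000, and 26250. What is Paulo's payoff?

Paulo's payoff: 0.

Highest competing bid: 47000.
Paulo's bid 32500 is not the highest, so Paulo loses, pays nothing, and earns zero payoff.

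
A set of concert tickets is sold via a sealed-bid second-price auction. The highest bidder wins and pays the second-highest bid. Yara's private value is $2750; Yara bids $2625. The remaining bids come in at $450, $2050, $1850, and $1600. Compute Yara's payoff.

Yara's payoff: $700.

Highest competing bid: $2050.
Yara's bid $2625 is the highest overall, so Yara wins and pays the second-highest bid, $2050.
Payoff = value − price = $2750 − $2050 = $700.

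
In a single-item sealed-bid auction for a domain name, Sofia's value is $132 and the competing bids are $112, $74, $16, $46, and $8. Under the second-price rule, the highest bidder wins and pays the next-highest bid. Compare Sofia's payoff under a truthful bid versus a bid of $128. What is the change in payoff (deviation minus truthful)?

The highest competing bid is $112.
Bidding truthfully at $132: Sofia has the top bid, wins, and pays the second-highest bid $112. Payoff = $132 − $112 = $20.
Bidding $128: Sofia has the top bid, wins, and pays the second-highest bid $112. Payoff = $132 − $112 = $20.
Change = $20 − $20 = $0.
The bid only affects whether you win, not the price — here both bids land on the same side of the top rival bid, so the deviation is payoff-neutral.

Payoff change: $0.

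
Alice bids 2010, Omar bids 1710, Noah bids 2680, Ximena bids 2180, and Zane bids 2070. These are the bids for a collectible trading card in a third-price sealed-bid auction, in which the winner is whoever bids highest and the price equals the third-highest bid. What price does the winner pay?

Ordered from highest: Noah 2680, then Ximena 2180, then Zane 2070, then Alice 2010, then Omar 1710.
Noah is the highest bidder, so Noah wins.
Under the third-price rule, the price is the third-highest bid: 2070.

Price paid: 2070.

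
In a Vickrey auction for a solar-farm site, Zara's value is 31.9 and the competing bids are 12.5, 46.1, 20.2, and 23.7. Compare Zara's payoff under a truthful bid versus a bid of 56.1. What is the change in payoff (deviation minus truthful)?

The highest competing bid is 46.1.
Bidding truthfully at 31.9: the top bid is 46.1 (a rival), so Zara loses. Payoff = 0.0.
Bidding 56.1: Zara has the top bid, wins, and pays the second-highest bid 46.1. Payoff = 31.9 − 46.1 = -14.2.
Change = -14.2 − 0.0 = -14.2.
This is the dominant-strategy logic: truthful bidding weakly beats any alternative.

Change in payoff: -14.2.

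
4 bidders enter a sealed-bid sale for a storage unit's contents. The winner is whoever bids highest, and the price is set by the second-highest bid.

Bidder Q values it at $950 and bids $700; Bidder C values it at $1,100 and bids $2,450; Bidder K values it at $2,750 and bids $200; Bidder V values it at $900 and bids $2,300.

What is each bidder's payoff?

Sorted high to low: Bidder C $2,450; Bidder V $2,300; Bidder Q $700; Bidder K $200.
Bidder C has the top bid and wins; the price is the second-highest bid, $2,300.
Bidder C's payoff = $1,100 − $2,300 = -$1,200. All other bidders lose, so their payoff is 0.

Bidder Q $0, Bidder C -$1,200, Bidder K $0, Bidder V $0.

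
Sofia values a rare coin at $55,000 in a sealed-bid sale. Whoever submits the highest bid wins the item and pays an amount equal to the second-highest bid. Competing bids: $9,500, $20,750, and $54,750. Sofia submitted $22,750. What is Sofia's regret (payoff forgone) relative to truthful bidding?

The highest competing bid is $54,750.
Bidding truthfully at $55,000: Sofia has the top bid, wins, and pays the second-highest bid $54,750. Payoff = $55,000 − $54,750 = $250.
Bidding $22,750: the top bid is $54,750 (a rival), so Sofia loses. Payoff = $0.
Regret = truthful payoff − actual payoff = $250 − $0 = $250.

$250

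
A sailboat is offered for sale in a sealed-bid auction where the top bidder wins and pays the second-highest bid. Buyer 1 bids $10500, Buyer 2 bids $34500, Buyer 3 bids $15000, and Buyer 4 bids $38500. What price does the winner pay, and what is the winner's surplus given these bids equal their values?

Price $34500; surplus $4000.

Ordered from highest: Buyer 4 $38500 > Buyer 2 $34500 > Buyer 3 $15000 > Buyer 1 $10500.
Buyer 4 is the highest bidder, so Buyer 4 wins.
Under the second-price rule, the price is the second-highest bid: $34500.
Surplus = $38500 − $34500 = $4000.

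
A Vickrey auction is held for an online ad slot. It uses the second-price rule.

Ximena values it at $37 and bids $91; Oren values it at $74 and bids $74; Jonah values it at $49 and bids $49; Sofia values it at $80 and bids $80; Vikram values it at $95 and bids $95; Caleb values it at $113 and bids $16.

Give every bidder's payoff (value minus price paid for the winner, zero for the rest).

Bids in descending order: Vikram $95; Ximena $91; Sofia $80; Oren $74; Jonah $49; Caleb $16.
Vikram has the top bid and wins; the price is the second-highest bid, $91.
Vikram's payoff = $95 − $91 = $4. All other bidders lose, so their payoff is 0.

Ximena $0, Oren $0, Jonah $0, Sofia $0, Vikram $4, Caleb $0.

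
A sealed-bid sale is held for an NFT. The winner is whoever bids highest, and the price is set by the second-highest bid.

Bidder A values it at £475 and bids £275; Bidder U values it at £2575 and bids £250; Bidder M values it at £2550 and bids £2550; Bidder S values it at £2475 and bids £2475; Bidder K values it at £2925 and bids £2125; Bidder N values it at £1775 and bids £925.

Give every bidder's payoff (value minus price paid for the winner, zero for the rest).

Sorted high to low: Bidder M £2550 > Bidder S £2475 > Bidder K £2125 > Bidder N £925 > Bidder A £275 > Bidder U £250.
Bidder M has the top bid and wins; the price is the second-highest bid, £2475.
Bidder M's payoff = £2550 − £2475 = £75. All other bidders lose, so their payoff is 0.

Payoffs: Bidder A £0, Bidder U £0, Bidder M £75, Bidder S £0, Bidder K £0, Bidder N £0.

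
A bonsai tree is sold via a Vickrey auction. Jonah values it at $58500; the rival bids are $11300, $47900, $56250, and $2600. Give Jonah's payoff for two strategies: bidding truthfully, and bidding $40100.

(a) $2250  (b) $0

The highest competing bid is $56250.
Bidding truthfully at $58500: Jonah has the top bid, wins, and pays the second-highest bid $56250. Payoff = $58500 − $56250 = $2250.
Bidding $40100: the top bid is $56250 (a rival), so Jonah loses. Payoff = $0.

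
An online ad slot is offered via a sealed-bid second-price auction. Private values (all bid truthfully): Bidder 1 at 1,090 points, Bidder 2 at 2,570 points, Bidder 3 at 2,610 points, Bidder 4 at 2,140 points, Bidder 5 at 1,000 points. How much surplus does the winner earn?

Winner's surplus: 40 points.

Ranking the bids: Bidder 3 2,610 points > Bidder 2 2,570 points > Bidder 4 2,140 points > Bidder 1 1,090 points > Bidder 5 1,000 points.
Bidder 3 wins with the top bid and pays the second-highest, 2,570 points.
Surplus = 2,610 points − 2,570 points = 40 points.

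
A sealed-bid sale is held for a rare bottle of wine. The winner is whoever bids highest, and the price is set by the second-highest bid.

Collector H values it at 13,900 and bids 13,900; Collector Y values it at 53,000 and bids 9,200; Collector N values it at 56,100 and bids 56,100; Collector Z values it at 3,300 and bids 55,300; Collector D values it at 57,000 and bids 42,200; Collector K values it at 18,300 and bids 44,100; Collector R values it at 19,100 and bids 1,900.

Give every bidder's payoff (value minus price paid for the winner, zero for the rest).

Sorted high to low: Collector N 56,100 > Collector Z 55,300 > Collector K 44,100 > Collector D 42,200 > Collector H 13,900 > Collector Y 9,200 > Collector R 1,900.
Collector N has the top bid and wins; the price is the second-highest bid, 55,300.
Collector N's payoff = 56,100 − 55,300 = 800. All other bidders lose, so their payoff is 0.

Payoffs: Collector H 0, Collector Y 0, Collector N 800, Collector Z 0, Collector D 0, Collector K 0, Collector R 0.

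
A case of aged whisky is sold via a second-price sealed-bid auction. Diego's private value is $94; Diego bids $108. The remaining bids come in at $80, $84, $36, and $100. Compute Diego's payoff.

Highest competing bid: $100.
Diego's bid $108 is the highest overall, so Diego wins and pays the second-highest bid, $100.
Payoff = value − price = $94 − $100 = -$6.
Overbidding won the item at a price above value — truthful bidding would have avoided this loss.

-$6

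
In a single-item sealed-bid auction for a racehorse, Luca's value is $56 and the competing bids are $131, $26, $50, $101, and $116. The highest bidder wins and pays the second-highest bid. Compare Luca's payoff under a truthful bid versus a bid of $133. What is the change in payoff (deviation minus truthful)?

Change in payoff: -$75.

The highest competing bid is $131.
Bidding truthfully at $56: the top bid is $131 (a rival), so Luca loses. Payoff = $0.
Bidding $133: Luca has the top bid, wins, and pays the second-highest bid $131. Payoff = $56 − $131 = -$75.
Change = -$75 − $0 = -$75.
This is the dominant-strategy logic: truthful bidding weakly beats any alternative.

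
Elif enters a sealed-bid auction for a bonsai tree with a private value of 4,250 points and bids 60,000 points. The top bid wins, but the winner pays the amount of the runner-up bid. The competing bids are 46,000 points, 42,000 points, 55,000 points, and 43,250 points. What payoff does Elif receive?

Highest competing bid: 55,000 points.
Elif's bid 60,000 points is the highest overall, so Elif wins and pays the second-highest bid, 55,000 points.
Payoff = value − price = 4,250 points − 55,000 points = -50,750 points.

-50,750 points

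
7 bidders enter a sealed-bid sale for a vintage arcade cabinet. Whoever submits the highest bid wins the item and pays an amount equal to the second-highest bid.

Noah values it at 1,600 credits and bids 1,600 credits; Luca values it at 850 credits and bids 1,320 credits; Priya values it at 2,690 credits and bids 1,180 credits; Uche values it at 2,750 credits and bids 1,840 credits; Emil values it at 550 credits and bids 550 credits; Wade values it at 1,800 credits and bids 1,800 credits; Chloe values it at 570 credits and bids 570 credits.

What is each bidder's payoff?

Payoffs: Noah 0 credits, Luca 0 credits, Priya 0 credits, Uche 950 credits, Emil 0 credits, Wade 0 credits, Chloe 0 credits.

Sorted high to low: Uche 1,840 credits, then Wade 1,800 credits, then Noah 1,600 credits, then Luca 1,320 credits, then Priya 1,180 credits, then Chloe 570 credits, then Emil 550 credits.
Uche has the top bid and wins; the price is the second-highest bid, 1,800 credits.
Uche's payoff = 2,750 credits − 1,800 credits = 950 credits. All other bidders lose, so their payoff is 0.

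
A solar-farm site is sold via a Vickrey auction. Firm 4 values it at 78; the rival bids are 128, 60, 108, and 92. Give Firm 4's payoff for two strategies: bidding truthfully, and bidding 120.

The highest competing bid is 128.
Bidding truthfully at 78: the top bid is 128 (a rival), so Firm 4 loses. Payoff = 0.
Bidding 120: the top bid is 128 (a rival), so Firm 4 loses. Payoff = 0.
The bid only affects whether you win, not the price — here both bids land on the same side of the top rival bid, so the deviation is payoff-neutral.

(a) 0  (b) 0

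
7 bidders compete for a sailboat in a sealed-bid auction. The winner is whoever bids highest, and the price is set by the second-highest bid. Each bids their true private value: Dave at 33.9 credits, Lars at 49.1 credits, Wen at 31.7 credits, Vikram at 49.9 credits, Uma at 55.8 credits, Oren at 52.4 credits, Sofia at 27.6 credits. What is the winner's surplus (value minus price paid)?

Sorted high to low: Uma 55.8 credits; Oren 52.4 credits; Vikram 49.9 credits; Lars 49.1 credits; Dave 33.9 credits; Wen 31.7 credits; Sofia 27.6 credits.
Uma wins with the top bid and pays the second-highest, 52.4 credits.
Surplus = 55.8 credits − 52.4 credits = 3.4 credits.

3.4 credits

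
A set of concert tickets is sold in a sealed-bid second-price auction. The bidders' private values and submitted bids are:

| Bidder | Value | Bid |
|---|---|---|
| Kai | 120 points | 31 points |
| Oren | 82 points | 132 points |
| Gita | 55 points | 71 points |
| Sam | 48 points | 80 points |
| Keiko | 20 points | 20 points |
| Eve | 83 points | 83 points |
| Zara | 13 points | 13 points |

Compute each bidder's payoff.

Bids in descending order: Oren 132 points > Eve 83 points > Sam 80 points > Gita 71 points > Kai 31 points > Keiko 20 points > Zara 13 points.
Oren has the top bid and wins; the price is the second-highest bid, 83 points.
Oren's payoff = 82 points − 83 points = -1 points. All other bidders lose, so their payoff is 0.

Kai 0 points, Oren -1 points, Gita 0 points, Sam 0 points, Keiko 0 points, Eve 0 points, Zara 0 points.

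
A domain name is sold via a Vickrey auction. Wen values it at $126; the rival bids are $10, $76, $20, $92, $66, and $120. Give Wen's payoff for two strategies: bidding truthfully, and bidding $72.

The highest competing bid is $120.
Bidding truthfully at $126: Wen has the top bid, wins, and pays the second-highest bid $120. Payoff = $126 − $120 = $6.
Bidding $72: the top bid is $120 (a rival), so Wen loses. Payoff = $0.

(a) $6  (b) $0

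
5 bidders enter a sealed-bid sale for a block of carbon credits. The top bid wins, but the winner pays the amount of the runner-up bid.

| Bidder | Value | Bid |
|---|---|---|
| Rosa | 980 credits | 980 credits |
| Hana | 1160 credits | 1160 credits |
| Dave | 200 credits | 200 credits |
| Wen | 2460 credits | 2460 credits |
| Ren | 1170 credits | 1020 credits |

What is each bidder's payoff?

Payoffs: Rosa 0 credits, Hana 0 credits, Dave 0 credits, Wen 1300 credits, Ren 0 credits.

Bids in descending order: Wen 2460 credits, then Hana 1160 credits, then Ren 1020 credits, then Rosa 980 credits, then Dave 200 credits.
Wen has the top bid and wins; the price is the second-highest bid, 1160 credits.
Wen's payoff = 2460 credits − 1160 credits = 1300 credits. All other bidders lose, so their payoff is 0.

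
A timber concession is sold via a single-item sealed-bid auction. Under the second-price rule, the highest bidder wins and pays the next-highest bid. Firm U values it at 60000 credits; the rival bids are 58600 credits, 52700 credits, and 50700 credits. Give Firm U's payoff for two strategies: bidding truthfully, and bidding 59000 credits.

The highest competing bid is 58600 credits.
Bidding truthfully at 60000 credits: Firm U has the top bid, wins, and pays the second-highest bid 58600 credits. Payoff = 60000 credits − 58600 credits = 1400 credits.
Bidding 59000 credits: Firm U has the top bid, wins, and pays the second-highest bid 58600 credits. Payoff = 60000 credits − 58600 credits = 1400 credits.
The bid only affects whether you win, not the price — here both bids land on the same side of the top rival bid, so the deviation is payoff-neutral.

(a) 1400 credits  (b) 1400 credits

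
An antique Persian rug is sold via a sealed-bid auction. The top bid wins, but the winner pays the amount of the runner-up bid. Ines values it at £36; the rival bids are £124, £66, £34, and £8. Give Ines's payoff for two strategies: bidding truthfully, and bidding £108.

Truthful: £0; alternative: £0.

The highest competing bid is £124.
Bidding truthfully at £36: the top bid is £124 (a rival), so Ines loses. Payoff = £0.
Bidding £108: the top bid is £124 (a rival), so Ines loses. Payoff = £0.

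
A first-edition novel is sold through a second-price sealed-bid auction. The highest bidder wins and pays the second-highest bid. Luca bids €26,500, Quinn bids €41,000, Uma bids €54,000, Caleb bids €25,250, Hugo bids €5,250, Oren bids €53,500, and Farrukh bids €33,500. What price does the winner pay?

Ordered from highest: Uma €54,000, then Oren €53,500, then Quinn €41,000, then Farrukh €33,500, then Luca €26,500, then Caleb €25,250, then Hugo €5,250.
Uma has the highest bid, so Uma wins.
The second-highest bid is €53,500, so that is what Uma pays.

The winner pays €53,500.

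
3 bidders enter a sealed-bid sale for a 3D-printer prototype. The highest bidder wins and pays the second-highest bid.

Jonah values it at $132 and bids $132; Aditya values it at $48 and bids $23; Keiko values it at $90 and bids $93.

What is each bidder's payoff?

Ranking the bids: Jonah $132; Keiko $93; Aditya $23.
Jonah has the top bid and wins; the price is the second-highest bid, $93.
Jonah's payoff = $132 − $93 = $39. All other bidders lose, so their payoff is 0.

Jonah $39, Aditya $0, Keiko $0.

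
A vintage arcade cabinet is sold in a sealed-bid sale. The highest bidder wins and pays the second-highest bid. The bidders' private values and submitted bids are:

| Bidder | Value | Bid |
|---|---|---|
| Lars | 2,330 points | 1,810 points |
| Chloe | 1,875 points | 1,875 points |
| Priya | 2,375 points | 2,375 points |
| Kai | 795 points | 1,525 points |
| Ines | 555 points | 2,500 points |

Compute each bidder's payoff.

Lars 0 points, Chloe 0 points, Priya 0 points, Kai 0 points, Ines -1,820 points.

Bids in descending order: Ines 2,500 points > Priya 2,375 points > Chloe 1,875 points > Lars 1,810 points > Kai 1,525 points.
Ines has the top bid and wins; the price is the second-highest bid, 2,375 points.
Ines's payoff = 555 points − 2,375 points = -1,820 points. All other bidders lose, so their payoff is 0.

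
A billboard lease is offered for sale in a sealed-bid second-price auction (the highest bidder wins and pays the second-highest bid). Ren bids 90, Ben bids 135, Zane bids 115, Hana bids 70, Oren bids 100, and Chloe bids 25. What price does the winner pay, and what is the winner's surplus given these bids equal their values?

Bids in descending order: Ben 135, then Zane 115, then Oren 100, then Ren 90, then Hana 70, then Chloe 25.
Ben is the highest bidder, so Ben wins.
Under the second-price rule, the price is the second-highest bid: 115.
Surplus = 135 − 115 = 20.

The winner pays 115 for a surplus of 20.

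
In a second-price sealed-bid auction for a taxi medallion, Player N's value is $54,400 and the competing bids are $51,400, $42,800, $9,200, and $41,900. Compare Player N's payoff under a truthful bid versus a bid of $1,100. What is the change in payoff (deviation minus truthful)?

The highest competing bid is $51,400.
Bidding truthfully at $54,400: Player N has the top bid, wins, and pays the second-highest bid $51,400. Payoff = $54,400 − $51,400 = $3,000.
Bidding $1,100: the top bid is $51,400 (a rival), so Player N loses. Payoff = $0.
Change = $0 − $3,000 = -$3,000.

Payoff change: -$3,000.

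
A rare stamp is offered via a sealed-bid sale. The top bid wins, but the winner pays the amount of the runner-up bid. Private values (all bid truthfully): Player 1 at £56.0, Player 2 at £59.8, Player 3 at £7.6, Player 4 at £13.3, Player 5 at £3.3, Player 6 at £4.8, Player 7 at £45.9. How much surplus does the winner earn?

£3.8

Bids in descending order: Player 2 £59.8, then Player 1 £56.0, then Player 7 £45.9, then Player 4 £13.3, then Player 3 £7.6, then Player 6 £4.8, then Player 5 £3.3.
Player 2 wins with the top bid and pays the second-highest, £56.0.
Surplus = £59.8 − £56.0 = £3.8.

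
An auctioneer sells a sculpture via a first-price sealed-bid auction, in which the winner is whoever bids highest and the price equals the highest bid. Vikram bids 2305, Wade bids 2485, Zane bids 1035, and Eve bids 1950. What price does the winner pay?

The winner pays 2485.

Ordered from highest: Wade 2485; Vikram 2305; Eve 1950; Zane 1035.
Wade is the highest bidder, so Wade wins.
Under the first-price rule, the price is the highest bid: 2485.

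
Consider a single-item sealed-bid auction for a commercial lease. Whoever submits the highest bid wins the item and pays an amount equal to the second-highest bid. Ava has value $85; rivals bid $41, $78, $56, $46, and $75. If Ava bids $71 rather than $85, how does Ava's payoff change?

The highest competing bid is $78.
Bidding truthfully at $85: Ava has the top bid, wins, and pays the second-highest bid $78. Payoff = $85 − $78 = $7.
Bidding $71: the top bid is $78 (a rival), so Ava loses. Payoff = $0.
Change = $0 − $7 = -$7.
This is the dominant-strategy logic: truthful bidding weakly beats any alternative.

-$7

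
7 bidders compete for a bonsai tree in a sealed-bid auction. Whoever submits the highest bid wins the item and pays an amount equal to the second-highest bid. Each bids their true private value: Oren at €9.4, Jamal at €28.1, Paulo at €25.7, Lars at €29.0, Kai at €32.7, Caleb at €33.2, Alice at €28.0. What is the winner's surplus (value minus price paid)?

Bids in descending order: Caleb €33.2, then Kai €32.7, then Lars €29.0, then Jamal €28.1, then Alice €28.0, then Paulo €25.7, then Oren €9.4.
Caleb wins with the top bid and pays the second-highest, €32.7.
Surplus = €33.2 − €32.7 = €0.5.

Winner's surplus: €0.5.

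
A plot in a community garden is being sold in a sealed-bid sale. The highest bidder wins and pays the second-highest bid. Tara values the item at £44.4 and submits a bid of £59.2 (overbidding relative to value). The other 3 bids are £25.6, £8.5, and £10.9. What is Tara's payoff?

Highest competing bid: £25.6.
Tara's bid £59.2 is the highest overall, so Tara wins and pays the second-highest bid, £25.6.
Payoff = value − price = £44.4 − £25.6 = £18.8.

Payoff = £18.8.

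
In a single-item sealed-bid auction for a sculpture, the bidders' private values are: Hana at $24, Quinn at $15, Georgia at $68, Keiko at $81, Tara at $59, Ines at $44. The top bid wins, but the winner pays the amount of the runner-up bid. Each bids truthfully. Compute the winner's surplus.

Surplus = $13.

Bids in descending order: Keiko $81, then Georgia $68, then Tara $59, then Ines $44, then Hana $24, then Quinn $15.
Keiko wins with the top bid and pays the second-highest, $68.
Surplus = $81 − $68 = $13.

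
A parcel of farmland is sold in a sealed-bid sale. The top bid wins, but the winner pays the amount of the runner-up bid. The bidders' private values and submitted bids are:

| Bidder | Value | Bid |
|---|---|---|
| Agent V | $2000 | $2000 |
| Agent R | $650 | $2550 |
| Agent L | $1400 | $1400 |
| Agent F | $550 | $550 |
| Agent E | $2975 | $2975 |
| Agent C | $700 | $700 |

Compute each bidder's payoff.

Ordered from highest: Agent E $2975, then Agent R $2550, then Agent V $2000, then Agent L $1400, then Agent C $700, then Agent F $550.
Agent E has the top bid and wins; the price is the second-highest bid, $2550.
Agent E's payoff = $2975 − $2550 = $425. All other bidders lose, so their payoff is 0.

Agent V $0, Agent R $0, Agent L $0, Agent F $0, Agent E $425, Agent C $0.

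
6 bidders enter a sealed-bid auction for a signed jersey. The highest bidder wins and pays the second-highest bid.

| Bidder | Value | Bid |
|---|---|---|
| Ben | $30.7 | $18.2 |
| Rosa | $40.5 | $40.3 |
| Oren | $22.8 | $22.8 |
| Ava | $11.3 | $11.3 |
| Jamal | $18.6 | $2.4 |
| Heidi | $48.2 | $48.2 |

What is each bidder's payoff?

Sorted high to low: Heidi $48.2, then Rosa $40.3, then Oren $22.8, then Ben $18.2, then Ava $11.3, then Jamal $2.4.
Heidi has the top bid and wins; the price is the second-highest bid, $40.3.
Heidi's payoff = $48.2 − $40.3 = $7.9. All other bidders lose, so their payoff is 0.

Ben $0.0, Rosa $0.0, Oren $0.0, Ava $0.0, Jamal $0.0, Heidi $7.9.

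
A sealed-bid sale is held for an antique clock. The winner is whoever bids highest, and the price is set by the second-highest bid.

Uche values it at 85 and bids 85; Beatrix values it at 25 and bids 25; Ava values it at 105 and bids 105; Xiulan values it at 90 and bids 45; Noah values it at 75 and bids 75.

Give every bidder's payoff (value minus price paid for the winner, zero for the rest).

Ordered from highest: Ava 105 > Uche 85 > Noah 75 > Xiulan 45 > Beatrix 25.
Ava has the top bid and wins; the price is the second-highest bid, 85.
Ava's payoff = 105 − 85 = 20. All other bidders lose, so their payoff is 0.

Uche 0, Beatrix 0, Ava 20, Xiulan 0, Noah 0.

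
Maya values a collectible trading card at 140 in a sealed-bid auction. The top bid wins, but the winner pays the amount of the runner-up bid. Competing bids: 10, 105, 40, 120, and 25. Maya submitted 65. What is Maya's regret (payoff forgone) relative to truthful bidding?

Regret: 20.

The highest competing bid is 120.
Bidding truthfully at 140: Maya has the top bid, wins, and pays the second-highest bid 120. Payoff = 140 − 120 = 20.
Bidding 65: the top bid is 120 (a rival), so Maya loses. Payoff = 0.
Regret = truthful payoff − actual payoff = 20 − 0 = 20.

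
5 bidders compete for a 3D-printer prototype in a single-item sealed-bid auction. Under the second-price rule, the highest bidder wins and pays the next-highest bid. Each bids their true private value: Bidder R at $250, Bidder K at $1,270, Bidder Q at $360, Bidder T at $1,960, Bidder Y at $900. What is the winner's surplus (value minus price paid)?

$690

Sorted high to low: Bidder T $1,960 > Bidder K $1,270 > Bidder Y $900 > Bidder Q $360 > Bidder R $250.
Bidder T wins with the top bid and pays the second-highest, $1,270.
Surplus = $1,960 − $1,270 = $690.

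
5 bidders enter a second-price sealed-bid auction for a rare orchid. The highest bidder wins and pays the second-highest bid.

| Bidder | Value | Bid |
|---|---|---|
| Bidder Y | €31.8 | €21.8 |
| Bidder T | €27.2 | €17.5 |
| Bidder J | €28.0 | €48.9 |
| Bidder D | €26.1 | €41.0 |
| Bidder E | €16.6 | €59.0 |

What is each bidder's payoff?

Sorted high to low: Bidder E €59.0 > Bidder J €48.9 > Bidder D €41.0 > Bidder Y €21.8 > Bidder T €17.5.
Bidder E has the top bid and wins; the price is the second-highest bid, €48.9.
Bidder E's payoff = €16.6 − €48.9 = -€32.3. All other bidders lose, so their payoff is 0.

Bidder Y €0.0, Bidder T €0.0, Bidder J €0.0, Bidder D €0.0, Bidder E -€32.3.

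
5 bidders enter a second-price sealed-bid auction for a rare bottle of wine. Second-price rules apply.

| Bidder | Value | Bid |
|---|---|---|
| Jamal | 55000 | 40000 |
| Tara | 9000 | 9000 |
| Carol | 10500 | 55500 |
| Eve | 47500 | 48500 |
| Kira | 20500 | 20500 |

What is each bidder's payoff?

Sorted high to low: Carol 55500, then Eve 48500, then Jamal 40000, then Kira 20500, then Tara 9000.
Carol has the top bid and wins; the price is the second-highest bid, 48500.
Carol's payoff = 10500 − 48500 = -38000. All other bidders lose, so their payoff is 0.

Payoffs: Jamal 0, Tara 0, Carol -38000, Eve 0, Kira 0.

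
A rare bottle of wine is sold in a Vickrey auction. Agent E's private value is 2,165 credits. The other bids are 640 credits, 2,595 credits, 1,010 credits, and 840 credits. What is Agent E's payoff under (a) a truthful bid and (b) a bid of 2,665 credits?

Truthful: 0 credits; alternative: -430 credits.

The highest competing bid is 2,595 credits.
Bidding truthfully at 2,165 credits: the top bid is 2,595 credits (a rival), so Agent E loses. Payoff = 0 credits.
Bidding 2,665 credits: Agent E has the top bid, wins, and pays the second-highest bid 2,595 credits. Payoff = 2,165 credits − 2,595 credits = -430 credits.
Deviating from a truthful bid can only lose payoff in a second-price auction — never gain.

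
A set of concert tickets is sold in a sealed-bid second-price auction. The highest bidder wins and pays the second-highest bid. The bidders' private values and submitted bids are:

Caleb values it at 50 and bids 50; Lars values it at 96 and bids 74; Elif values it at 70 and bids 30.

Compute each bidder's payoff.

Caleb 0, Lars 46, Elif 0.

Ranking the bids: Lars 74 > Caleb 50 > Elif 30.
Lars has the top bid and wins; the price is the second-highest bid, 50.
Lars's payoff = 96 − 50 = 46. All other bidders lose, so their payoff is 0.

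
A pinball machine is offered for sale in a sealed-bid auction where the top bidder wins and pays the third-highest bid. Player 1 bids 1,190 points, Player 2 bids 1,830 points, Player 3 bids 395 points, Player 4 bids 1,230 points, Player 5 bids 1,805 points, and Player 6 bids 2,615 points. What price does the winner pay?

The winner pays 1,805 points.

Ranking the bids: Player 6 2,615 points; Player 2 1,830 points; Player 5 1,805 points; Player 4 1,230 points; Player 1 1,190 points; Player 3 395 points.
Player 6 is the highest bidder, so Player 6 wins.
Under the third-price rule, the price is the third-highest bid: 1,805 points.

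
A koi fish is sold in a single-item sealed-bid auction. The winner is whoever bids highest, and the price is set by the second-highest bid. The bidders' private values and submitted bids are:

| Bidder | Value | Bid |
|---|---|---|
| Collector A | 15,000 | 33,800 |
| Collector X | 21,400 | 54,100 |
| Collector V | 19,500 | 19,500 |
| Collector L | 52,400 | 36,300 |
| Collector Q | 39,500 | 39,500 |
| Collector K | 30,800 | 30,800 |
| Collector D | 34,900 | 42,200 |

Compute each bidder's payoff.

Ordered from highest: Collector X 54,100; Collector D 42,200; Collector Q 39,500; Collector L 36,300; Collector A 33,800; Collector K 30,800; Collector V 19,500.
Collector X has the top bid and wins; the price is the second-highest bid, 42,200.
Collector X's payoff = 21,400 − 42,200 = -20,800. All other bidders lose, so their payoff is 0.

Collector A 0, Collector X -20,800, Collector V 0, Collector L 0, Collector Q 0, Collector K 0, Collector D 0.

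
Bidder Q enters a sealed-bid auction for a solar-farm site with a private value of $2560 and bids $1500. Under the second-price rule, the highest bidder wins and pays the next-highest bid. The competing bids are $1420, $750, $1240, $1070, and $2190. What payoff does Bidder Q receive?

Payoff = $0.

Highest competing bid: $2190.
Bidder Q's bid $1500 is not the highest, so Bidder Q loses, pays nothing, and earns zero payoff.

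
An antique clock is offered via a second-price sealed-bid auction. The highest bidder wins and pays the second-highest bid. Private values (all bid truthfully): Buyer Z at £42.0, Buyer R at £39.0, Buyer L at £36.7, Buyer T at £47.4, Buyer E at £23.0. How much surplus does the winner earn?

£5.4

Sorted high to low: Buyer T £47.4; Buyer Z £42.0; Buyer R £39.0; Buyer L £36.7; Buyer E £23.0.
Buyer T wins with the top bid and pays the second-highest, £42.0.
Surplus = £47.4 − £42.0 = £5.4.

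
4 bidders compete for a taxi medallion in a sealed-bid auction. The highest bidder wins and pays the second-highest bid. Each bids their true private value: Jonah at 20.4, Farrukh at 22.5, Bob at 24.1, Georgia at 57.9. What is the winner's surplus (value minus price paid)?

Ordered from highest: Georgia 57.9 > Bob 24.1 > Farrukh 22.5 > Jonah 20.4.
Georgia wins with the top bid and pays the second-highest, 24.1.
Surplus = 57.9 − 24.1 = 33.8.

33.8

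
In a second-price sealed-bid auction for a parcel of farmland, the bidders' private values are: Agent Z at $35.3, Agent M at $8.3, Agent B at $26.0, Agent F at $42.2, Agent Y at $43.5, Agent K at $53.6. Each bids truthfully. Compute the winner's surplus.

$10.1

Ordered from highest: Agent K $53.6, then Agent Y $43.5, then Agent F $42.2, then Agent Z $35.3, then Agent B $26.0, then Agent M $8.3.
Agent K wins with the top bid and pays the second-highest, $43.5.
Surplus = $53.6 − $43.5 = $10.1.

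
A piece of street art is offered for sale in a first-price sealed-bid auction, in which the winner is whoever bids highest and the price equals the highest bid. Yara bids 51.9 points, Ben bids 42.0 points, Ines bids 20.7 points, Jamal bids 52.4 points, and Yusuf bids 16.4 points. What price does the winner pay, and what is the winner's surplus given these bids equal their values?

Ordered from highest: Jamal 52.4 points; Yara 51.9 points; Ben 42.0 points; Ines 20.7 points; Yusuf 16.4 points.
Jamal is the highest bidder, so Jamal wins.
Under the first-price rule, the price is the highest bid: 52.4 points.
Surplus = 52.4 points − 52.4 points = 0.0 points.

Price 52.4 points; surplus 0.0 points.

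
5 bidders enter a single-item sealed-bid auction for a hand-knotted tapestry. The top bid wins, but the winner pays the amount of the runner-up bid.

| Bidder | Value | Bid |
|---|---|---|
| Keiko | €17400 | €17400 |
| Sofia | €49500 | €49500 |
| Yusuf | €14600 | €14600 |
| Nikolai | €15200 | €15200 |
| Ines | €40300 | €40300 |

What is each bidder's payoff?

Payoffs: Keiko €0, Sofia €9200, Yusuf €0, Nikolai €0, Ines €0.

Ranking the bids: Sofia €49500; Ines €40300; Keiko €17400; Nikolai €15200; Yusuf €14600.
Sofia has the top bid and wins; the price is the second-highest bid, €40300.
Sofia's payoff = €49500 − €40300 = €9200. All other bidders lose, so their payoff is 0.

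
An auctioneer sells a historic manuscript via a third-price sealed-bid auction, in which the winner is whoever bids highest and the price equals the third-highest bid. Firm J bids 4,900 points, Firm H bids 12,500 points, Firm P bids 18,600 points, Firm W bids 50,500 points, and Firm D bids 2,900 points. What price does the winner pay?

Sorted high to low: Firm W 50,500 points, then Firm P 18,600 points, then Firm H 12,500 points, then Firm J 4,900 points, then Firm D 2,900 points.
Firm W is the highest bidder, so Firm W wins.
Under the third-price rule, the price is the third-highest bid: 12,500 points.

The winner pays 12,500 points.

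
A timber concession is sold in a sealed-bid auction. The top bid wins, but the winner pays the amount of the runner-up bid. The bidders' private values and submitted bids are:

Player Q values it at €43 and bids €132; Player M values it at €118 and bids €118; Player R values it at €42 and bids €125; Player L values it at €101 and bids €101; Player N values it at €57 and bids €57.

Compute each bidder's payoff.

Player Q -€82, Player M €0, Player R €0, Player L €0, Player N €0.

Ranking the bids: Player Q €132, then Player R €125, then Player M €118, then Player L €101, then Player N €57.
Player Q has the top bid and wins; the price is the second-highest bid, €125.
Player Q's payoff = €43 − €125 = -€82. All other bidders lose, so their payoff is 0.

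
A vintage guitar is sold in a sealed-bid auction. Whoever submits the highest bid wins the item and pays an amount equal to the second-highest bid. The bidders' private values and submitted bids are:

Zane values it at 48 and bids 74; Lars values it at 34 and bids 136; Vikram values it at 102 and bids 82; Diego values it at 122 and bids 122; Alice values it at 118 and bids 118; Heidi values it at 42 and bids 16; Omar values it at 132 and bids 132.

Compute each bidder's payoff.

Payoffs: Zane 0, Lars -98, Vikram 0, Diego 0, Alice 0, Heidi 0, Omar 0.

Sorted high to low: Lars 136; Omar 132; Diego 122; Alice 118; Vikram 82; Zane 74; Heidi 16.
Lars has the top bid and wins; the price is the second-highest bid, 132.
Lars's payoff = 34 − 132 = -98. All other bidders lose, so their payoff is 0.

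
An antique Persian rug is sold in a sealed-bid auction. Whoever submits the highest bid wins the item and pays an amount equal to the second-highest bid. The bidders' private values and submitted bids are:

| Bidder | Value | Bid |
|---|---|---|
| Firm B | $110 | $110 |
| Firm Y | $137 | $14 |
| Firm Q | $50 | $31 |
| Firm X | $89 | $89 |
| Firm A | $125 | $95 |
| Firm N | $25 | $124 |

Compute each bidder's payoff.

Payoffs: Firm B $0, Firm Y $0, Firm Q $0, Firm X $0, Firm A $0, Firm N -$85.

Ranking the bids: Firm N $124; Firm B $110; Firm A $95; Firm X $89; Firm Q $31; Firm Y $14.
Firm N has the top bid and wins; the price is the second-highest bid, $110.
Firm N's payoff = $25 − $110 = -$85. All other bidders lose, so their payoff is 0.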